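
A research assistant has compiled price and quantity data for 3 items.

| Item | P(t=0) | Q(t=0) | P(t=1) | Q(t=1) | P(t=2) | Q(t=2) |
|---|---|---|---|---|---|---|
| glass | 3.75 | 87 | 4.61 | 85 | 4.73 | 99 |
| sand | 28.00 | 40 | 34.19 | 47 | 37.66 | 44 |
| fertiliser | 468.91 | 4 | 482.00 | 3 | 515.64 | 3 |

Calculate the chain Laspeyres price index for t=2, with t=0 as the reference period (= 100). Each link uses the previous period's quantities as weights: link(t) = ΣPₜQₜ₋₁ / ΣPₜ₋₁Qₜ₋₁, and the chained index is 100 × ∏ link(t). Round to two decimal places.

120.14

Link t=0→t=1:
ΣP(t=1)Q(t=0) = 4.61×87 + 34.19×40 + 482.00×4 = 401.07 + 1367.6 + 1928 = 3696.67
ΣP(t=0)Q(t=0) = 3.75×87 + 28.00×40 + 468.91×4 = 326.25 + 1120 + 1875.64 = 3321.89
link = 3696.67/3321.89 = 1.112821
Link t=1→t=2:
ΣP(t=2)Q(t=1) = 4.73×85 + 37.66×47 + 515.64×3 = 402.05 + 1770.02 + 1546.92 = 3718.99
ΣP(t=1)Q(t=1) = 4.61×85 + 34.19×47 + 482.00×3 = 391.85 + 1606.93 + 1446 = 3444.78
link = 3718.99/3444.78 = 1.079602
Chained index = 100 × 1.112821 × 1.079602 = 120.1404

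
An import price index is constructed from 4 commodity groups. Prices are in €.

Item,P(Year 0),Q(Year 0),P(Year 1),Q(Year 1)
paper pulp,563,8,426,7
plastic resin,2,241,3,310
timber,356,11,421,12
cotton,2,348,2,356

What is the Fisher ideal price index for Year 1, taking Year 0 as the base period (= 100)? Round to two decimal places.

Laspeyres component (base-period weights):
ΣP(Year 1)Q(Year 0) = 426×8 + 3×241 + 421×11 + 2×348 = 3408 + 723 + 4631 + 696 = 9458
ΣP(Year 0)Q(Year 0) = 563×8 + 2×241 + 356×11 + 2×348 = 4504 + 482 + 3916 + 696 = 9598
L = 9458 / 9598 × 100 = 98.5414
Paasche component (current-period weights):
ΣP(Year 1)Q(Year 1) = 426×7 + 3×310 + 421×12 + 2×356 = 2982 + 930 + 5052 + 712 = 9676
ΣP(Year 0)Q(Year 1) = 563×7 + 2×310 + 356×12 + 2×356 = 3941 + 620 + 4272 + 712 = 9545
P = 9676 / 9545 × 100 = 101.3724
Fisher = √(L × P) = √(98.5414 × 101.3724) = 99.9469

99.95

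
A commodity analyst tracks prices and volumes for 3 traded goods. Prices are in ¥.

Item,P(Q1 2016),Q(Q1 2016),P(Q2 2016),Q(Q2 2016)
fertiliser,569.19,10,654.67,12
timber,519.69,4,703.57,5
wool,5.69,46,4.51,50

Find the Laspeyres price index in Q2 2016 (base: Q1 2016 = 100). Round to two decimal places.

119.12

Laspeyres price index uses base-period quantities as weights.
ΣP(Q2 2016)·Q(Q1 2016) = 654.67×10 + 703.57×4 + 4.51×46 = 6546.7 + 2814.28 + 207.46 = 9568.44
ΣP(Q1 2016)·Q(Q1 2016) = 569.19×10 + 519.69×4 + 5.69×46 = 5691.9 + 2078.76 + 261.74 = 8032.4
Index = 9568.44 / 8032.4 × 100 = 119.1231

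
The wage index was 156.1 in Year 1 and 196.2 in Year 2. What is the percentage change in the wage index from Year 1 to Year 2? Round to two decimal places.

25.69%

Change = (196.2 − 156.1) / 156.1 × 100
       = 40.1 / 156.1 × 100 = 25.6887%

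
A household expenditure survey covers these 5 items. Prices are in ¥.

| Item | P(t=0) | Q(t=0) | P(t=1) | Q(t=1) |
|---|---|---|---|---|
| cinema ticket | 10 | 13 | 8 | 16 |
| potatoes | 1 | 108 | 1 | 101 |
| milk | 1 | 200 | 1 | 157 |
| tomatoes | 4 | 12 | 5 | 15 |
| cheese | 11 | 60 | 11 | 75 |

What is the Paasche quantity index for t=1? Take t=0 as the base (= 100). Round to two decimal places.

113.60

Paasche quantity index uses current-period prices as weights.
ΣP(t=1)·Q(t=1) = 8×16 + 1×101 + 1×157 + 5×15 + 11×75 = 128 + 101 + 157 + 75 + 825 = 1286
ΣP(t=1)·Q(t=0) = 8×13 + 1×108 + 1×200 + 5×12 + 11×60 = 104 + 108 + 200 + 60 + 660 = 1132
Index = 1286 / 1132 × 100 = 113.6042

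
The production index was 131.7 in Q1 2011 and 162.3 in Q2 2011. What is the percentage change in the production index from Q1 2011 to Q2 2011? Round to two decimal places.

23.23%

Change = (162.3 − 131.7) / 131.7 × 100
       = 30.6 / 131.7 × 100 = 23.2346%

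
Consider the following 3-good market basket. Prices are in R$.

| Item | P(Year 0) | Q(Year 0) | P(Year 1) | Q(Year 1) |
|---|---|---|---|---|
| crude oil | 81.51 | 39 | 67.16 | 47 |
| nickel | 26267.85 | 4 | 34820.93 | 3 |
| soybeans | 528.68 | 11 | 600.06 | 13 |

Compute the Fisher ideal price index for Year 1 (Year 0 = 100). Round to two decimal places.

Laspeyres component (base-period weights):
ΣP(Year 1)Q(Year 0) = 67.16×39 + 34820.93×4 + 600.06×11 = 2619.24 + 139283.72 + 6600.66 = 148503.62
ΣP(Year 0)Q(Year 0) = 81.51×39 + 26267.85×4 + 528.68×11 = 3178.89 + 105071.4 + 5815.48 = 114065.77
L = 148503.62 / 114065.77 × 100 = 130.1912
Paasche component (current-period weights):
ΣP(Year 1)Q(Year 1) = 67.16×47 + 34820.93×3 + 600.06×13 = 3156.52 + 104462.79 + 7800.78 = 115420.09
ΣP(Year 0)Q(Year 1) = 81.51×47 + 26267.85×3 + 528.68×13 = 3830.97 + 78803.55 + 6872.84 = 89507.36
P = 115420.09 / 89507.36 × 100 = 128.9504
Fisher = √(L × P) = √(130.1912 × 128.9504) = 129.5693

129.57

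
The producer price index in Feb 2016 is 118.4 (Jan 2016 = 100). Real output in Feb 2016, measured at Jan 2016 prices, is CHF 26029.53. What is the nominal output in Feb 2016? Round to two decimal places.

Nominal = Real × (Index/100) = 26029.53 × (118.4/100)
        = 26029.53 × 1.184 = 30818.9635

30818.96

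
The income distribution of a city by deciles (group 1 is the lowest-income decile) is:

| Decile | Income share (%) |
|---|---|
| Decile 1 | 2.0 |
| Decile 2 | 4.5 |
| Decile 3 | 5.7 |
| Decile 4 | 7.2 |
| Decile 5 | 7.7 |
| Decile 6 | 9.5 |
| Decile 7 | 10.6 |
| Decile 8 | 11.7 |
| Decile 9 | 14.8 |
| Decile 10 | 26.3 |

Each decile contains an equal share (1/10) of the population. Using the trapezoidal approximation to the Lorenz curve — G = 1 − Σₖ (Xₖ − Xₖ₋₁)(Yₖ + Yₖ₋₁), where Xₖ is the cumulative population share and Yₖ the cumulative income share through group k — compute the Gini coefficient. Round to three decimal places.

0.333

Cumulative income shares Yₖ: 0.0200, 0.0650, 0.1220, 0.1940, 0.2710, 0.3660, 0.4720, 0.5890, 0.7370, 1.0000
Σ (Xₖ−Xₖ₋₁)(Yₖ+Yₖ₋₁) = (1/10)(0.0200+0.0000) + (1/10)(0.0650+0.0200) + (1/10)(0.1220+0.0650) + (1/10)(0.1940+0.1220) + (1/10)(0.2710+0.1940) + (1/10)(0.3660+0.2710) + (1/10)(0.4720+0.3660) + (1/10)(0.5890+0.4720) + (1/10)(0.7370+0.5890) + (1/10)(1.0000+0.7370)
  = 0.0020 + 0.0085 + 0.0187 + 0.0316 + 0.0465 + 0.0637 + 0.0838 + 0.1061 + 0.1326 + 0.1737 = 0.6672
G = 1 − 0.6672 = 0.3328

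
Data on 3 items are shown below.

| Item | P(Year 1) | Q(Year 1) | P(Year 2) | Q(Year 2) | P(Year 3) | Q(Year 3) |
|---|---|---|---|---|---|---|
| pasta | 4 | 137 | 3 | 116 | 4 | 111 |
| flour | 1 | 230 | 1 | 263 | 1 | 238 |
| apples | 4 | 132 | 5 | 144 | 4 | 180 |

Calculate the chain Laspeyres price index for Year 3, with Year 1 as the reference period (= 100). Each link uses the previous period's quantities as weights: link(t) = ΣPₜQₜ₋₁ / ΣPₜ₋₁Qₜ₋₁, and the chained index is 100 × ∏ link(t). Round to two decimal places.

Link Year 1→Year 2:
ΣP(Year 2)Q(Year 1) = 3×137 + 1×230 + 5×132 = 411 + 230 + 660 = 1301
ΣP(Year 1)Q(Year 1) = 4×137 + 1×230 + 4×132 = 548 + 230 + 528 = 1306
link = 1301/1306 = 0.996172
Link Year 2→Year 3:
ΣP(Year 3)Q(Year 2) = 4×116 + 1×263 + 4×144 = 464 + 263 + 576 = 1303
ΣP(Year 2)Q(Year 2) = 3×116 + 1×263 + 5×144 = 348 + 263 + 720 = 1331
link = 1303/1331 = 0.978963
Chained index = 100 × 0.996172 × 0.978963 = 97.5215

97.52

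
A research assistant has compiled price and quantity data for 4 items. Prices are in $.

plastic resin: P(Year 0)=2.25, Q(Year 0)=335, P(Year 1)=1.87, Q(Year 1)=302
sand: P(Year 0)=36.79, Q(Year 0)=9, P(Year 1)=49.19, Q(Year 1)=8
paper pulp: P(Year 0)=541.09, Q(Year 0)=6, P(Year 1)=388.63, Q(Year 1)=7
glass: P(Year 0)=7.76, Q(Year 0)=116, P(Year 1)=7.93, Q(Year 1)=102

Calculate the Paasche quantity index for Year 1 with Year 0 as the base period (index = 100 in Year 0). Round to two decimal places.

Paasche quantity index uses current-period prices as weights.
ΣP(Year 1)·Q(Year 1) = 1.87×302 + 49.19×8 + 388.63×7 + 7.93×102 = 564.74 + 393.52 + 2720.41 + 808.86 = 4487.53
ΣP(Year 1)·Q(Year 0) = 1.87×335 + 49.19×9 + 388.63×6 + 7.93×116 = 626.45 + 442.71 + 2331.78 + 919.88 = 4320.82
Index = 4487.53 / 4320.82 × 100 = 103.8583

103.86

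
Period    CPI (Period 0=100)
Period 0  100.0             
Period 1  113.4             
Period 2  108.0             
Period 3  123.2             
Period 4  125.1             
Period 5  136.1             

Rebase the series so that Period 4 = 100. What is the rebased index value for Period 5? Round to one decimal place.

108.8

Rebased(Period 5) = 136.1 / 125.1 × 100 = 108.7930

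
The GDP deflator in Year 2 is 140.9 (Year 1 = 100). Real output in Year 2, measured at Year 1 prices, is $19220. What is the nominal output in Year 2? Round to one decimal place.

27081.0

Nominal = Real × (Index/100) = 19220 × (140.9/100)
        = 19220 × 1.409 = 27080.9800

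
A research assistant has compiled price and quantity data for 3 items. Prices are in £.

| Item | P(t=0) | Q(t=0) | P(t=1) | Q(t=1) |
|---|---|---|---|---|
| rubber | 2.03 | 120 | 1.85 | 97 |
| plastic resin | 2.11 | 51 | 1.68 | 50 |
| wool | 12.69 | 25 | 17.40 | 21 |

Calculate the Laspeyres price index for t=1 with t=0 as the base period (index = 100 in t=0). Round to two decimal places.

111.10

Laspeyres price index uses base-period quantities as weights.
ΣP(t=1)·Q(t=0) = 1.85×120 + 1.68×51 + 17.40×25 = 222 + 85.68 + 435 = 742.68
ΣP(t=0)·Q(t=0) = 2.03×120 + 2.11×51 + 12.69×25 = 243.6 + 107.61 + 317.25 = 668.46
Index = 742.68 / 668.46 × 100 = 111.1031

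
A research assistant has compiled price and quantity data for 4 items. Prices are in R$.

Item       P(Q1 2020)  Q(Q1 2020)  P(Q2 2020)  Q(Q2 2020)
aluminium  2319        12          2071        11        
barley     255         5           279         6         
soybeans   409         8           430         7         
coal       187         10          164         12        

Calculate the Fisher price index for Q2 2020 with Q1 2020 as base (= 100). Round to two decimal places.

Laspeyres component (base-period weights):
ΣP(Q2 2020)Q(Q1 2020) = 2071×12 + 279×5 + 430×8 + 164×10 = 24852 + 1395 + 3440 + 1640 = 31327
ΣP(Q1 2020)Q(Q1 2020) = 2319×12 + 255×5 + 409×8 + 187×10 = 27828 + 1275 + 3272 + 1870 = 34245
L = 31327 / 34245 × 100 = 91.4790
Paasche component (current-period weights):
ΣP(Q2 2020)Q(Q2 2020) = 2071×11 + 279×6 + 430×7 + 164×12 = 22781 + 1674 + 3010 + 1968 = 29433
ΣP(Q1 2020)Q(Q2 2020) = 2319×11 + 255×6 + 409×7 + 187×12 = 25509 + 1530 + 2863 + 2244 = 32146
P = 29433 / 32146 × 100 = 91.5604
Fisher = √(L × P) = √(91.4790 × 91.5604) = 91.5197

91.52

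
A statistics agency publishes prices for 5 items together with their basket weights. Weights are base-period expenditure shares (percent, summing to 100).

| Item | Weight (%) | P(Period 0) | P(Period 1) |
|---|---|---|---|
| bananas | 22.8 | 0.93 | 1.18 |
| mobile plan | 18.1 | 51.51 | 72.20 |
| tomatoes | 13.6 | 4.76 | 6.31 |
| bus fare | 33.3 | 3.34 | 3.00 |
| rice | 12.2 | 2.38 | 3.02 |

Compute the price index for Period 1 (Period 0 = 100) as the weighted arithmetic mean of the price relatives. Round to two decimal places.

117.72

bananas: 22.8 × (1.18/0.93) = 22.8 × 1.268817 = 28.9290
mobile plan: 18.1 × (72.20/51.51) = 18.1 × 1.401670 = 25.3702
tomatoes: 13.6 × (6.31/4.76) = 13.6 × 1.325630 = 18.0286
bus fare: 33.3 × (3.00/3.34) = 33.3 × 0.898204 = 29.9102
rice: 12.2 × (3.02/2.38) = 12.2 × 1.268908 = 15.4807
Index = Σ wᵢ·(p₁ᵢ/p₀ᵢ) = 28.9290 + 25.3702 + 18.0286 + 29.9102 + 15.4807 = 117.7187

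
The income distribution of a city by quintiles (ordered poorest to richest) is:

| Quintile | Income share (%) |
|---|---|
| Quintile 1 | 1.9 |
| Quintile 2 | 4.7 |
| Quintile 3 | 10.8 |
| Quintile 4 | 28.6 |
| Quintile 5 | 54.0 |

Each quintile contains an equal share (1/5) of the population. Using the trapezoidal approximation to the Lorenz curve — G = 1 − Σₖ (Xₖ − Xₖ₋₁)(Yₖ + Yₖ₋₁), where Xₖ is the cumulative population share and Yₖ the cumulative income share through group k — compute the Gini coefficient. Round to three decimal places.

0.512

Cumulative income shares Yₖ: 0.0190, 0.0660, 0.1740, 0.4600, 1.0000
Σ (Xₖ−Xₖ₋₁)(Yₖ+Yₖ₋₁) = (1/5)(0.0190+0.0000) + (1/5)(0.0660+0.0190) + (1/5)(0.1740+0.0660) + (1/5)(0.4600+0.1740) + (1/5)(1.0000+0.4600)
  = 0.0038 + 0.0170 + 0.0480 + 0.1268 + 0.2920 = 0.4876
G = 1 − 0.4876 = 0.5124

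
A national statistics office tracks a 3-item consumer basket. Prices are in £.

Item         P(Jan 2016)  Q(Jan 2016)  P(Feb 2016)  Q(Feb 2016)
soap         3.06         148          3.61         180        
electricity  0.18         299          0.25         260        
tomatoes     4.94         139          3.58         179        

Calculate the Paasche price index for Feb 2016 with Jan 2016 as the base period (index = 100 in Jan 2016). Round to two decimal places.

91.48

Paasche price index uses current-period quantities as weights.
ΣP(Feb 2016)·Q(Feb 2016) = 3.61×180 + 0.25×260 + 3.58×179 = 649.8 + 65 + 640.82 = 1355.62
ΣP(Jan 2016)·Q(Feb 2016) = 3.06×180 + 0.18×260 + 4.94×179 = 550.8 + 46.8 + 884.26 = 1481.86
Index = 1355.62 / 1481.86 × 100 = 91.4810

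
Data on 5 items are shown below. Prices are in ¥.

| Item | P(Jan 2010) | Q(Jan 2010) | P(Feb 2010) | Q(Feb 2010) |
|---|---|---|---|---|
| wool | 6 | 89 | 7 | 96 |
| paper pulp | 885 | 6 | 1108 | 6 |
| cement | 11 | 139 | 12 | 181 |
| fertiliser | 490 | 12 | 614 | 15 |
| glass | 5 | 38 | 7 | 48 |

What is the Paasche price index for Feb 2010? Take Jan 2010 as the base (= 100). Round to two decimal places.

123.09

Paasche price index uses current-period quantities as weights.
ΣP(Feb 2010)·Q(Feb 2010) = 7×96 + 1108×6 + 12×181 + 614×15 + 7×48 = 672 + 6648 + 2172 + 9210 + 336 = 19038
ΣP(Jan 2010)·Q(Feb 2010) = 6×96 + 885×6 + 11×181 + 490×15 + 5×48 = 576 + 5310 + 1991 + 7350 + 240 = 15467
Index = 19038 / 15467 × 100 = 123.0879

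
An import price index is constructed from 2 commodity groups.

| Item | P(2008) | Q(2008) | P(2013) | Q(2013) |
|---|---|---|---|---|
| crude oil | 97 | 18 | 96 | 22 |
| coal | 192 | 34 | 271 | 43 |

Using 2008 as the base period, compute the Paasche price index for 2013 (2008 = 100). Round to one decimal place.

132.5

Paasche price index uses current-period quantities as weights.
ΣP(2013)·Q(2013) = 96×22 + 271×43 = 2112 + 11653 = 13765
ΣP(2008)·Q(2013) = 97×22 + 192×43 = 2134 + 8256 = 10390
Index = 13765 / 10390 × 100 = 132.4832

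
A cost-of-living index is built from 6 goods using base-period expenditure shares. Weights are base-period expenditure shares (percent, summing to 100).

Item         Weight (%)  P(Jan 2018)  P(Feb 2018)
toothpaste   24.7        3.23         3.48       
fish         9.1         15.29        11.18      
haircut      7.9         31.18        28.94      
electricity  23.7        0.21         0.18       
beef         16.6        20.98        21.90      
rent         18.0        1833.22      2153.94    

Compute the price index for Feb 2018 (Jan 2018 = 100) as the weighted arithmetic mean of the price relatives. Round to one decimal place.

toothpaste: 24.7 × (3.48/3.23) = 24.7 × 1.077399 = 26.6118
fish: 9.1 × (11.18/15.29) = 9.1 × 0.731197 = 6.6539
haircut: 7.9 × (28.94/31.18) = 7.9 × 0.928159 = 7.3325
electricity: 23.7 × (0.18/0.21) = 23.7 × 0.857143 = 20.3143
beef: 16.6 × (21.90/20.98) = 16.6 × 1.043851 = 17.3279
rent: 18.0 × (2153.94/1833.22) = 18.0 × 1.174949 = 21.1491
Index = Σ wᵢ·(p₁ᵢ/p₀ᵢ) = 26.6118 + 6.6539 + 7.3325 + 20.3143 + 17.3279 + 21.1491 = 99.3894

99.4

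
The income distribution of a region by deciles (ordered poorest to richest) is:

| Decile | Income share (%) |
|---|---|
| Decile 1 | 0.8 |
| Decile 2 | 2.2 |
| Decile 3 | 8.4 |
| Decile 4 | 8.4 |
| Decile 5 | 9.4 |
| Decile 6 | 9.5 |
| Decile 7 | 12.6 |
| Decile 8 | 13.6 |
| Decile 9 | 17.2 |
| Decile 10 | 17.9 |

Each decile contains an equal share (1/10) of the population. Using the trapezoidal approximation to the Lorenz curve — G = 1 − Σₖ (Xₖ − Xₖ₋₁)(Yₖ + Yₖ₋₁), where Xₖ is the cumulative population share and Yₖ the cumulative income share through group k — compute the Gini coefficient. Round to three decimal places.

Cumulative income shares Yₖ: 0.0080, 0.0300, 0.1140, 0.1980, 0.2920, 0.3870, 0.5130, 0.6490, 0.8210, 1.0000
Σ (Xₖ−Xₖ₋₁)(Yₖ+Yₖ₋₁) = (1/10)(0.0080+0.0000) + (1/10)(0.0300+0.0080) + (1/10)(0.1140+0.0300) + (1/10)(0.1980+0.1140) + (1/10)(0.2920+0.1980) + (1/10)(0.3870+0.2920) + (1/10)(0.5130+0.3870) + (1/10)(0.6490+0.5130) + (1/10)(0.8210+0.6490) + (1/10)(1.0000+0.8210)
  = 0.0008 + 0.0038 + 0.0144 + 0.0312 + 0.0490 + 0.0679 + 0.0900 + 0.1162 + 0.1470 + 0.1821 = 0.7024
G = 1 − 0.7024 = 0.2976

0.298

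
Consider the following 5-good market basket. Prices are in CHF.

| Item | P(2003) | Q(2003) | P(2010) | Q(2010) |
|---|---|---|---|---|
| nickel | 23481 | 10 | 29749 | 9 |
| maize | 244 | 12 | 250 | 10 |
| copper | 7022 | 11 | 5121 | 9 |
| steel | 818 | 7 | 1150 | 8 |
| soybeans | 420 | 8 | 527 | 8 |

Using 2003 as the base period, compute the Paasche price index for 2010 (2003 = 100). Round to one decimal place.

Paasche price index uses current-period quantities as weights.
ΣP(2010)·Q(2010) = 29749×9 + 250×10 + 5121×9 + 1150×8 + 527×8 = 267741 + 2500 + 46089 + 9200 + 4216 = 329746
ΣP(2003)·Q(2010) = 23481×9 + 244×10 + 7022×9 + 818×8 + 420×8 = 211329 + 2440 + 63198 + 6544 + 3360 = 286871
Index = 329746 / 286871 × 100 = 114.9457

114.9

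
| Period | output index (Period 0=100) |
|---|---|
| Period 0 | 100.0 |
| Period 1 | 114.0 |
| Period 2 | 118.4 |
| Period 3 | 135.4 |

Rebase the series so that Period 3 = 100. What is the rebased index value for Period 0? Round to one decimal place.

73.9

Rebased(Period 0) = 100.0 / 135.4 × 100 = 73.8552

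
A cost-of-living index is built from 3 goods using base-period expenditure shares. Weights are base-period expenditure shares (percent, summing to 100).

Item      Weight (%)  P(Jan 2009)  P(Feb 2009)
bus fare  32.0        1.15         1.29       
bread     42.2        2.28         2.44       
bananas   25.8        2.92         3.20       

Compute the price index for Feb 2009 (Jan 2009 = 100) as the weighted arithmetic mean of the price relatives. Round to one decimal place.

bus fare: 32.0 × (1.29/1.15) = 32.0 × 1.121739 = 35.8957
bread: 42.2 × (2.44/2.28) = 42.2 × 1.070175 = 45.1614
bananas: 25.8 × (3.20/2.92) = 25.8 × 1.095890 = 28.2740
Index = Σ wᵢ·(p₁ᵢ/p₀ᵢ) = 35.8957 + 45.1614 + 28.2740 = 109.3310

109.3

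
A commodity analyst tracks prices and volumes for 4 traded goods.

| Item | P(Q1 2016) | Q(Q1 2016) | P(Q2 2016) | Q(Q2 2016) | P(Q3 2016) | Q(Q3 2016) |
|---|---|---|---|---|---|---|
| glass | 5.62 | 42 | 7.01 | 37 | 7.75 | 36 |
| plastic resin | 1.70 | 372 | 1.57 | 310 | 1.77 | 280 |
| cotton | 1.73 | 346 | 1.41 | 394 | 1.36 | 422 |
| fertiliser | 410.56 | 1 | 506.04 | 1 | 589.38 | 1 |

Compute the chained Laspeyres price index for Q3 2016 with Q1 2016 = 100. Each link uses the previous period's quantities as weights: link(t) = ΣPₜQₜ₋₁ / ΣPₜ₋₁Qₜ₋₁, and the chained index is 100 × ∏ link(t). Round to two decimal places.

108.16

Link Q1 2016→Q2 2016:
ΣP(Q2 2016)Q(Q1 2016) = 7.01×42 + 1.57×372 + 1.41×346 + 506.04×1 = 294.42 + 584.04 + 487.86 + 506.04 = 1872.36
ΣP(Q1 2016)Q(Q1 2016) = 5.62×42 + 1.70×372 + 1.73×346 + 410.56×1 = 236.04 + 632.4 + 598.58 + 410.56 = 1877.58
link = 1872.36/1877.58 = 0.997220
Link Q2 2016→Q3 2016:
ΣP(Q3 2016)Q(Q2 2016) = 7.75×37 + 1.77×310 + 1.36×394 + 589.38×1 = 286.75 + 548.7 + 535.84 + 589.38 = 1960.67
ΣP(Q2 2016)Q(Q2 2016) = 7.01×37 + 1.57×310 + 1.41×394 + 506.04×1 = 259.37 + 486.7 + 555.54 + 506.04 = 1807.65
link = 1960.67/1807.65 = 1.084651
Chained index = 100 × 0.997220 × 1.084651 = 108.1636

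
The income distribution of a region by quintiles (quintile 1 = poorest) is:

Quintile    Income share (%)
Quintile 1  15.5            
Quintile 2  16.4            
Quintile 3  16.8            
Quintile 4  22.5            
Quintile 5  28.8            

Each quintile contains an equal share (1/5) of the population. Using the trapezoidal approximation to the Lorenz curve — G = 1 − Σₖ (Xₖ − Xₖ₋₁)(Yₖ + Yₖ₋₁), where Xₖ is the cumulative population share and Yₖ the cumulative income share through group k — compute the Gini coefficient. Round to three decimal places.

0.131

Cumulative income shares Yₖ: 0.1550, 0.3190, 0.4870, 0.7120, 1.0000
Σ (Xₖ−Xₖ₋₁)(Yₖ+Yₖ₋₁) = (1/5)(0.1550+0.0000) + (1/5)(0.3190+0.1550) + (1/5)(0.4870+0.3190) + (1/5)(0.7120+0.4870) + (1/5)(1.0000+0.7120)
  = 0.0310 + 0.0948 + 0.1612 + 0.2398 + 0.3424 = 0.8692
G = 1 − 0.8692 = 0.1308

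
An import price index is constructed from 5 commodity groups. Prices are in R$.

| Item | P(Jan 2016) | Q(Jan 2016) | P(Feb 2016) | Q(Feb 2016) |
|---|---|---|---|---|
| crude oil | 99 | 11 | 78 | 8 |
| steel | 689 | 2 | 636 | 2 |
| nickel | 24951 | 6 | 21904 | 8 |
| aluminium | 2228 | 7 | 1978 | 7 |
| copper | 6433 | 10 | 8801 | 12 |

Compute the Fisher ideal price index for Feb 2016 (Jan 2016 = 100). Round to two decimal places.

101.05

Laspeyres component (base-period weights):
ΣP(Feb 2016)Q(Jan 2016) = 78×11 + 636×2 + 21904×6 + 1978×7 + 8801×10 = 858 + 1272 + 131424 + 13846 + 88010 = 235410
ΣP(Jan 2016)Q(Jan 2016) = 99×11 + 689×2 + 24951×6 + 2228×7 + 6433×10 = 1089 + 1378 + 149706 + 15596 + 64330 = 232099
L = 235410 / 232099 × 100 = 101.4265
Paasche component (current-period weights):
ΣP(Feb 2016)Q(Feb 2016) = 78×8 + 636×2 + 21904×8 + 1978×7 + 8801×12 = 624 + 1272 + 175232 + 13846 + 105612 = 296586
ΣP(Jan 2016)Q(Feb 2016) = 99×8 + 689×2 + 24951×8 + 2228×7 + 6433×12 = 792 + 1378 + 199608 + 15596 + 77196 = 294570
P = 296586 / 294570 × 100 = 100.6844
Fisher = √(L × P) = √(101.4265 × 100.6844) = 101.0548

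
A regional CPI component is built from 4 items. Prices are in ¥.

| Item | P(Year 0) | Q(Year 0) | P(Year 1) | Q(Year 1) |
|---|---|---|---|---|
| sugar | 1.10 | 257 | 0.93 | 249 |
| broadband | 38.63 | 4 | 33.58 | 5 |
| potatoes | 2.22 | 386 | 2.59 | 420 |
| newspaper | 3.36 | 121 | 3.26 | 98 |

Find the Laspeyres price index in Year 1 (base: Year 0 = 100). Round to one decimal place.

Laspeyres price index uses base-period quantities as weights.
ΣP(Year 1)·Q(Year 0) = 0.93×257 + 33.58×4 + 2.59×386 + 3.26×121 = 239.01 + 134.32 + 999.74 + 394.46 = 1767.53
ΣP(Year 0)·Q(Year 0) = 1.10×257 + 38.63×4 + 2.22×386 + 3.36×121 = 282.7 + 154.52 + 856.92 + 406.56 = 1700.7
Index = 1767.53 / 1700.7 × 100 = 103.9296

103.9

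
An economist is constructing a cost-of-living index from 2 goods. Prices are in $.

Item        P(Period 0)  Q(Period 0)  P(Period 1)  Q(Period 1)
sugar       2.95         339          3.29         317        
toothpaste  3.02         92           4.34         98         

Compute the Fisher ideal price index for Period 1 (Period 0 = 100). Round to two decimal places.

Laspeyres component (base-period weights):
ΣP(Period 1)Q(Period 0) = 3.29×339 + 4.34×92 = 1115.31 + 399.28 = 1514.59
ΣP(Period 0)Q(Period 0) = 2.95×339 + 3.02×92 = 1000.05 + 277.84 = 1277.89
L = 1514.59 / 1277.89 × 100 = 118.5227
Paasche component (current-period weights):
ΣP(Period 1)Q(Period 1) = 3.29×317 + 4.34×98 = 1042.93 + 425.32 = 1468.25
ΣP(Period 0)Q(Period 1) = 2.95×317 + 3.02×98 = 935.15 + 295.96 = 1231.11
P = 1468.25 / 1231.11 × 100 = 119.2623
Fisher = √(L × P) = √(118.5227 × 119.2623) = 118.8919

118.89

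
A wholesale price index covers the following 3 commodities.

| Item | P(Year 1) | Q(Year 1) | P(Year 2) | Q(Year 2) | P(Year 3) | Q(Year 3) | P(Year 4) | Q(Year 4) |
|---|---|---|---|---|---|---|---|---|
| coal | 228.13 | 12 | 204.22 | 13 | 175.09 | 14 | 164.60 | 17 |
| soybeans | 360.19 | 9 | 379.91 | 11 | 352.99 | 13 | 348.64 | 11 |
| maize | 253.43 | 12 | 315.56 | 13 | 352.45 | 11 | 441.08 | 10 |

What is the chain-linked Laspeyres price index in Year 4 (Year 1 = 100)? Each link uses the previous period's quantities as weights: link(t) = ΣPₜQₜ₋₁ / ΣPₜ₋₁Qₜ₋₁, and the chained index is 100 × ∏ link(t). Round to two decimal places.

Link Year 1→Year 2:
ΣP(Year 2)Q(Year 1) = 204.22×12 + 379.91×9 + 315.56×12 = 2450.64 + 3419.19 + 3786.72 = 9656.55
ΣP(Year 1)Q(Year 1) = 228.13×12 + 360.19×9 + 253.43×12 = 2737.56 + 3241.71 + 3041.16 = 9020.43
link = 9656.55/9020.43 = 1.070520
Link Year 2→Year 3:
ΣP(Year 3)Q(Year 2) = 175.09×13 + 352.99×11 + 352.45×13 = 2276.17 + 3882.89 + 4581.85 = 10740.91
ΣP(Year 2)Q(Year 2) = 204.22×13 + 379.91×11 + 315.56×13 = 2654.86 + 4179.01 + 4102.28 = 10936.15
link = 10740.91/10936.15 = 0.982147
Link Year 3→Year 4:
ΣP(Year 4)Q(Year 3) = 164.60×14 + 348.64×13 + 441.08×11 = 2304.4 + 4532.32 + 4851.88 = 11688.6
ΣP(Year 3)Q(Year 3) = 175.09×14 + 352.99×13 + 352.45×11 = 2451.26 + 4588.87 + 3876.95 = 10917.08
link = 11688.6/10917.08 = 1.070671
Chained index = 100 × 1.070520 × 0.982147 × 1.070671 = 112.5712

112.57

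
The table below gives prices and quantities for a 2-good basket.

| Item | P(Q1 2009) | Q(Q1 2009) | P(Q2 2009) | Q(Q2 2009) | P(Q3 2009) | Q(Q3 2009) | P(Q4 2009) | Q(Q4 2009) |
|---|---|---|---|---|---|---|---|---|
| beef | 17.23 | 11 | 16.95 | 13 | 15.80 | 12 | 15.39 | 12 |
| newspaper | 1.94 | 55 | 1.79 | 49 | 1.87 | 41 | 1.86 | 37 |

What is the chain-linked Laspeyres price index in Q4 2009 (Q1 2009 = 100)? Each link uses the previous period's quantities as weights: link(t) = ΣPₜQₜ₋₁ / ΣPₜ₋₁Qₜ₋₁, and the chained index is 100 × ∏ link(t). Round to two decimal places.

90.88

Link Q1 2009→Q2 2009:
ΣP(Q2 2009)Q(Q1 2009) = 16.95×11 + 1.79×55 = 186.45 + 98.45 = 284.9
ΣP(Q1 2009)Q(Q1 2009) = 17.23×11 + 1.94×55 = 189.53 + 106.7 = 296.23
link = 284.9/296.23 = 0.961753
Link Q2 2009→Q3 2009:
ΣP(Q3 2009)Q(Q2 2009) = 15.80×13 + 1.87×49 = 205.4 + 91.63 = 297.03
ΣP(Q2 2009)Q(Q2 2009) = 16.95×13 + 1.79×49 = 220.35 + 87.71 = 308.06
link = 297.03/308.06 = 0.964195
Link Q3 2009→Q4 2009:
ΣP(Q4 2009)Q(Q3 2009) = 15.39×12 + 1.86×41 = 184.68 + 76.26 = 260.94
ΣP(Q3 2009)Q(Q3 2009) = 15.80×12 + 1.87×41 = 189.6 + 76.67 = 266.27
link = 260.94/266.27 = 0.979983
Chained index = 100 × 0.961753 × 0.964195 × 0.979983 = 90.8755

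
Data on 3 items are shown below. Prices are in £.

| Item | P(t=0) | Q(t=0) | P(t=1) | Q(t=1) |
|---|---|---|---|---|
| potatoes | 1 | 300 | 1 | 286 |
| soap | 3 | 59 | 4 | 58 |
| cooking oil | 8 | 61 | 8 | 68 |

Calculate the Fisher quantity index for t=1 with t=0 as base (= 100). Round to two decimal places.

103.88

Laspeyres component (base-period weights):
ΣP(t=0)Q(t=1) = 1×286 + 3×58 + 8×68 = 286 + 174 + 544 = 1004
ΣP(t=0)Q(t=0) = 1×300 + 3×59 + 8×61 = 300 + 177 + 488 = 965
L = 1004 / 965 × 100 = 104.0415
Paasche component (current-period weights):
ΣP(t=1)Q(t=1) = 1×286 + 4×58 + 8×68 = 286 + 232 + 544 = 1062
ΣP(t=1)Q(t=0) = 1×300 + 4×59 + 8×61 = 300 + 236 + 488 = 1024
P = 1062 / 1024 × 100 = 103.7109
Fisher = √(L × P) = √(104.0415 × 103.7109) = 103.8761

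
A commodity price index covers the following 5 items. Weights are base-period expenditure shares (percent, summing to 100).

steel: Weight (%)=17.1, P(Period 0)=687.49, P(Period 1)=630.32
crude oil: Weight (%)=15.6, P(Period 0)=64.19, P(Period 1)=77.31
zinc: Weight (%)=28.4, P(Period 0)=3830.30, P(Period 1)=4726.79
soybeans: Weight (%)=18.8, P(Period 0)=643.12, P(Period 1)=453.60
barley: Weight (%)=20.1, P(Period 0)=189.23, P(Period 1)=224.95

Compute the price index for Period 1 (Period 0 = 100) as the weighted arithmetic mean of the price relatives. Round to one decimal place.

106.7

steel: 17.1 × (630.32/687.49) = 17.1 × 0.916842 = 15.6780
crude oil: 15.6 × (77.31/64.19) = 15.6 × 1.204393 = 18.7885
zinc: 28.4 × (4726.79/3830.30) = 28.4 × 1.234052 = 35.0471
soybeans: 18.8 × (453.60/643.12) = 18.8 × 0.705312 = 13.2599
barley: 20.1 × (224.95/189.23) = 20.1 × 1.188765 = 23.8942
Index = Σ wᵢ·(p₁ᵢ/p₀ᵢ) = 15.6780 + 18.7885 + 35.0471 + 13.2599 + 23.8942 = 106.6677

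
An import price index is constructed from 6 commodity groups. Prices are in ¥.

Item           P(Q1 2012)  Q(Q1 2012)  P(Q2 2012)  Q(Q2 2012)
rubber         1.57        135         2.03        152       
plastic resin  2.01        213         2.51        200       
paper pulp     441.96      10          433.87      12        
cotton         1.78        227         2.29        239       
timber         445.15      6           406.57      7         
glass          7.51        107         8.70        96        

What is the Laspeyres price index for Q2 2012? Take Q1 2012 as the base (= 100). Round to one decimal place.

Laspeyres price index uses base-period quantities as weights.
ΣP(Q2 2012)·Q(Q1 2012) = 2.03×135 + 2.51×213 + 433.87×10 + 2.29×227 + 406.57×6 + 8.70×107 = 274.05 + 534.63 + 4338.7 + 519.83 + 2439.42 + 930.9 = 9037.53
ΣP(Q1 2012)·Q(Q1 2012) = 1.57×135 + 2.01×213 + 441.96×10 + 1.78×227 + 445.15×6 + 7.51×107 = 211.95 + 428.13 + 4419.6 + 404.06 + 2670.9 + 803.57 = 8938.21
Index = 9037.53 / 8938.21 × 100 = 101.1112

101.1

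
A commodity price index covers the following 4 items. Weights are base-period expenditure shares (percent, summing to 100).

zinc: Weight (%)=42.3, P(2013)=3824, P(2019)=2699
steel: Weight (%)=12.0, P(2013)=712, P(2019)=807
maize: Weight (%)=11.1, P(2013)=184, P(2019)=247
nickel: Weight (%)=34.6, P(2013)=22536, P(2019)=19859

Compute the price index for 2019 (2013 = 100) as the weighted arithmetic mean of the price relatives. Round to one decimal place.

zinc: 42.3 × (2699/3824) = 42.3 × 0.705805 = 29.8556
steel: 12.0 × (807/712) = 12.0 × 1.133427 = 13.6011
maize: 11.1 × (247/184) = 11.1 × 1.342391 = 14.9005
nickel: 34.6 × (19859/22536) = 34.6 × 0.881212 = 30.4899
Index = Σ wᵢ·(p₁ᵢ/p₀ᵢ) = 29.8556 + 13.6011 + 14.9005 + 30.4899 = 88.8472

88.8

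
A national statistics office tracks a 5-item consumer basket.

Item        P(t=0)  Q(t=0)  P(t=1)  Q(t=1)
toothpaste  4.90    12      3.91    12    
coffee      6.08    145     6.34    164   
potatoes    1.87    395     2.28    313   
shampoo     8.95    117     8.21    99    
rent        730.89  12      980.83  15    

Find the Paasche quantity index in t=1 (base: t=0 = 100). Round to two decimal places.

118.69

Paasche quantity index uses current-period prices as weights.
ΣP(t=1)·Q(t=1) = 3.91×12 + 6.34×164 + 2.28×313 + 8.21×99 + 980.83×15 = 46.92 + 1039.76 + 713.64 + 812.79 + 14712.45 = 17325.56
ΣP(t=1)·Q(t=0) = 3.91×12 + 6.34×145 + 2.28×395 + 8.21×117 + 980.83×12 = 46.92 + 919.3 + 900.6 + 960.57 + 11769.96 = 14597.35
Index = 17325.56 / 14597.35 × 100 = 118.6898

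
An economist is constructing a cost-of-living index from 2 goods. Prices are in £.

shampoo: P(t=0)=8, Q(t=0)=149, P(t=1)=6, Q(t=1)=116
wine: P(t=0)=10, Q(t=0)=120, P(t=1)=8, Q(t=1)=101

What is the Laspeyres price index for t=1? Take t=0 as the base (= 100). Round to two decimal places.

Laspeyres price index uses base-period quantities as weights.
ΣP(t=1)·Q(t=0) = 6×149 + 8×120 = 894 + 960 = 1854
ΣP(t=0)·Q(t=0) = 8×149 + 10×120 = 1192 + 1200 = 2392
Index = 1854 / 2392 × 100 = 77.5084

77.51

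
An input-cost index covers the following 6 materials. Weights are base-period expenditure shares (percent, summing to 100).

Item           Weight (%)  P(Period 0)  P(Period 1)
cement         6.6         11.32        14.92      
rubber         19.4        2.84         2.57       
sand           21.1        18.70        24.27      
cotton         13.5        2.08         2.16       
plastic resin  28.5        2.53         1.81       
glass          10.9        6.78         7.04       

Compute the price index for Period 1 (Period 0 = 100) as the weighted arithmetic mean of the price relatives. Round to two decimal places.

cement: 6.6 × (14.92/11.32) = 6.6 × 1.318021 = 8.6989
rubber: 19.4 × (2.57/2.84) = 19.4 × 0.904930 = 17.5556
sand: 21.1 × (24.27/18.70) = 21.1 × 1.297861 = 27.3849
cotton: 13.5 × (2.16/2.08) = 13.5 × 1.038462 = 14.0192
plastic resin: 28.5 × (1.81/2.53) = 28.5 × 0.715415 = 20.3893
glass: 10.9 × (7.04/6.78) = 10.9 × 1.038348 = 11.3180
Index = Σ wᵢ·(p₁ᵢ/p₀ᵢ) = 8.6989 + 17.5556 + 27.3849 + 14.0192 + 20.3893 + 11.3180 = 99.3660

99.37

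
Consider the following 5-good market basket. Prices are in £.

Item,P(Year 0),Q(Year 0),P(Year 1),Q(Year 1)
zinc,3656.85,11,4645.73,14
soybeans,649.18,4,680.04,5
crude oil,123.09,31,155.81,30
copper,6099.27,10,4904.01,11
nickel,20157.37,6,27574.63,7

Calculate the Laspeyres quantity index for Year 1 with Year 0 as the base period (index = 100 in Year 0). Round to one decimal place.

116.5

Laspeyres quantity index uses base-period prices as weights.
ΣP(Year 0)·Q(Year 1) = 3656.85×14 + 649.18×5 + 123.09×30 + 6099.27×11 + 20157.37×7 = 51195.9 + 3245.9 + 3692.7 + 67091.97 + 141101.59 = 266328.06
ΣP(Year 0)·Q(Year 0) = 3656.85×11 + 649.18×4 + 123.09×31 + 6099.27×10 + 20157.37×6 = 40225.35 + 2596.72 + 3815.79 + 60992.7 + 120944.22 = 228574.78
Index = 266328.06 / 228574.78 × 100 = 116.5168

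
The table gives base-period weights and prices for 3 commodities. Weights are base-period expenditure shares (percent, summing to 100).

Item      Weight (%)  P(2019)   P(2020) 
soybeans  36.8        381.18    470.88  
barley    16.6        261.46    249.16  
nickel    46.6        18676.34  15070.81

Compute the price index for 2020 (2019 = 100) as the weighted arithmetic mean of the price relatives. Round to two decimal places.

98.88

soybeans: 36.8 × (470.88/381.18) = 36.8 × 1.235322 = 45.4598
barley: 16.6 × (249.16/261.46) = 16.6 × 0.952956 = 15.8191
nickel: 46.6 × (15070.81/18676.34) = 46.6 × 0.806947 = 37.6037
Index = Σ wᵢ·(p₁ᵢ/p₀ᵢ) = 45.4598 + 15.8191 + 37.6037 = 98.8826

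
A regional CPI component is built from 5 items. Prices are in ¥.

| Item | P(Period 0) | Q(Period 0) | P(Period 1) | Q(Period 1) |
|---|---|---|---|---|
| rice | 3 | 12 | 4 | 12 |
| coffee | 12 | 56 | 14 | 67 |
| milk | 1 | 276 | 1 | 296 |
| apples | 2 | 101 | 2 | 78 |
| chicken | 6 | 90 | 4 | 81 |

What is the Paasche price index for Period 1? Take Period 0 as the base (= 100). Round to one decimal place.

Paasche price index uses current-period quantities as weights.
ΣP(Period 1)·Q(Period 1) = 4×12 + 14×67 + 1×296 + 2×78 + 4×81 = 48 + 938 + 296 + 156 + 324 = 1762
ΣP(Period 0)·Q(Period 1) = 3×12 + 12×67 + 1×296 + 2×78 + 6×81 = 36 + 804 + 296 + 156 + 486 = 1778
Index = 1762 / 1778 × 100 = 99.1001

99.1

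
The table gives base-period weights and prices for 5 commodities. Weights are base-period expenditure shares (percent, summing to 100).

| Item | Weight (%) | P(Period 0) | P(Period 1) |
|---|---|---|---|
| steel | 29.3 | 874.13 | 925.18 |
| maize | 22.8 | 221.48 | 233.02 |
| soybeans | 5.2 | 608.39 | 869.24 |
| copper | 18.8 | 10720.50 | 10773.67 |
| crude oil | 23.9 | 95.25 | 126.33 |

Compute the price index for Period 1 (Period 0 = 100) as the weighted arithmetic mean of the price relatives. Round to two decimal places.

113.02

steel: 29.3 × (925.18/874.13) = 29.3 × 1.058401 = 31.0111
maize: 22.8 × (233.02/221.48) = 22.8 × 1.052104 = 23.9880
soybeans: 5.2 × (869.24/608.39) = 5.2 × 1.428755 = 7.4295
copper: 18.8 × (10773.67/10720.50) = 18.8 × 1.004960 = 18.8932
crude oil: 23.9 × (126.33/95.25) = 23.9 × 1.326299 = 31.6986
Index = Σ wᵢ·(p₁ᵢ/p₀ᵢ) = 31.0111 + 23.9880 + 7.4295 + 18.8932 + 31.6986 = 113.0204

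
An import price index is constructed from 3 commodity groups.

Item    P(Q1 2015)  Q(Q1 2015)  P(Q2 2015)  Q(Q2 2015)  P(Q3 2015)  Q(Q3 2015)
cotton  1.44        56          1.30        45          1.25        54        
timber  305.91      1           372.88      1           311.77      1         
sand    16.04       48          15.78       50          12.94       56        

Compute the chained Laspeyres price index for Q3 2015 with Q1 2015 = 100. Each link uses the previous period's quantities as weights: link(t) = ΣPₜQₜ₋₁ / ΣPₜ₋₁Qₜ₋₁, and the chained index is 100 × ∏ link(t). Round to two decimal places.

86.53

Link Q1 2015→Q2 2015:
ΣP(Q2 2015)Q(Q1 2015) = 1.30×56 + 372.88×1 + 15.78×48 = 72.8 + 372.88 + 757.44 = 1203.12
ΣP(Q1 2015)Q(Q1 2015) = 1.44×56 + 305.91×1 + 16.04×48 = 80.64 + 305.91 + 769.92 = 1156.47
link = 1203.12/1156.47 = 1.040338
Link Q2 2015→Q3 2015:
ΣP(Q3 2015)Q(Q2 2015) = 1.25×45 + 311.77×1 + 12.94×50 = 56.25 + 311.77 + 647 = 1015.02
ΣP(Q2 2015)Q(Q2 2015) = 1.30×45 + 372.88×1 + 15.78×50 = 58.5 + 372.88 + 789 = 1220.38
link = 1015.02/1220.38 = 0.831725
Chained index = 100 × 1.040338 × 0.831725 = 86.5275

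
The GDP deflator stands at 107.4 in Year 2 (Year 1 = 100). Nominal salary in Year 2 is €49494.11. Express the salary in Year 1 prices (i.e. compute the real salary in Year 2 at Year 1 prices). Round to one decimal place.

46083.9

Real = Nominal ÷ (Index/100) = 49494.11 ÷ (107.4/100)
     = 49494.11 ÷ 1.074 = 46083.9013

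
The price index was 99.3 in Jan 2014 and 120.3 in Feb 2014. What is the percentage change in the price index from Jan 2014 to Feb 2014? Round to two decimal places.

Change = (120.3 − 99.3) / 99.3 × 100
       = 21.0 / 99.3 × 100 = 21.1480%

21.15%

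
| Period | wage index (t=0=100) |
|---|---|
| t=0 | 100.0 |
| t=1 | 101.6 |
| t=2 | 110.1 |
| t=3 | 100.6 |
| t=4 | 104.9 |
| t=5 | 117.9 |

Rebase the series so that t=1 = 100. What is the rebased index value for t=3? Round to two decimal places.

99.02

Rebased(t=3) = 100.6 / 101.6 × 100 = 99.0157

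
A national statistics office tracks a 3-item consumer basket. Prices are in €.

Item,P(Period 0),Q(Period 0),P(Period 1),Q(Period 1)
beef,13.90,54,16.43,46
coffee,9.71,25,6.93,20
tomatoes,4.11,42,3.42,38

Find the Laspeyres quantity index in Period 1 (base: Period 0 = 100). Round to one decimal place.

84.9

Laspeyres quantity index uses base-period prices as weights.
ΣP(Period 0)·Q(Period 1) = 13.90×46 + 9.71×20 + 4.11×38 = 639.4 + 194.2 + 156.18 = 989.78
ΣP(Period 0)·Q(Period 0) = 13.90×54 + 9.71×25 + 4.11×42 = 750.6 + 242.75 + 172.62 = 1165.97
Index = 989.78 / 1165.97 × 100 = 84.8890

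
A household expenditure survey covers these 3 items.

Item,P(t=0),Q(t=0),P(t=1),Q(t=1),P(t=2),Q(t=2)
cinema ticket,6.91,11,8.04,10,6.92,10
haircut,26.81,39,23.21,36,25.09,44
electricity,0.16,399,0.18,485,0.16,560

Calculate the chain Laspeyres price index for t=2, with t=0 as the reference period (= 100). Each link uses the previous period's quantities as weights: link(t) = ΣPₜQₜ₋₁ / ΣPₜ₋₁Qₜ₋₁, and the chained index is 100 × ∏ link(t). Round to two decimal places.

Link t=0→t=1:
ΣP(t=1)Q(t=0) = 8.04×11 + 23.21×39 + 0.18×399 = 88.44 + 905.19 + 71.82 = 1065.45
ΣP(t=0)Q(t=0) = 6.91×11 + 26.81×39 + 0.16×399 = 76.01 + 1045.59 + 63.84 = 1185.44
link = 1065.45/1185.44 = 0.898780
Link t=1→t=2:
ΣP(t=2)Q(t=1) = 6.92×10 + 25.09×36 + 0.16×485 = 69.2 + 903.24 + 77.6 = 1050.04
ΣP(t=1)Q(t=1) = 8.04×10 + 23.21×36 + 0.18×485 = 80.4 + 835.56 + 87.3 = 1003.26
link = 1050.04/1003.26 = 1.046628
Chained index = 100 × 0.898780 × 1.046628 = 94.0689

94.07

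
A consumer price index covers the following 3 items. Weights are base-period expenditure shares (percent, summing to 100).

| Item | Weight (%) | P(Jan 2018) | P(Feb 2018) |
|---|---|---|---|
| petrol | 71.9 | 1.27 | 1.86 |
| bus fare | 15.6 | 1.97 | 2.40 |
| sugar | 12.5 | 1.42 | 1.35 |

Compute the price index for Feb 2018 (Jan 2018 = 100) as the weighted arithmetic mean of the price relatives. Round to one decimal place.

136.2

petrol: 71.9 × (1.86/1.27) = 71.9 × 1.464567 = 105.3024
bus fare: 15.6 × (2.40/1.97) = 15.6 × 1.218274 = 19.0051
sugar: 12.5 × (1.35/1.42) = 12.5 × 0.950704 = 11.8838
Index = Σ wᵢ·(p₁ᵢ/p₀ᵢ) = 105.3024 + 19.0051 + 11.8838 = 136.1912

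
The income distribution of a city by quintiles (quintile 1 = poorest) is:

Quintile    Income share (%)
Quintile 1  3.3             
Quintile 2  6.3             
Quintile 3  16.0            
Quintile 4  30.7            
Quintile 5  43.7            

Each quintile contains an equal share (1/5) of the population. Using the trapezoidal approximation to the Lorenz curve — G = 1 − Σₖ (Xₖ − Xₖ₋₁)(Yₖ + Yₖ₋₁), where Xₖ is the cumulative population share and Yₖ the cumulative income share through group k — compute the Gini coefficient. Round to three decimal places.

0.421

Cumulative income shares Yₖ: 0.0330, 0.0960, 0.2560, 0.5630, 1.0000
Σ (Xₖ−Xₖ₋₁)(Yₖ+Yₖ₋₁) = (1/5)(0.0330+0.0000) + (1/5)(0.0960+0.0330) + (1/5)(0.2560+0.0960) + (1/5)(0.5630+0.2560) + (1/5)(1.0000+0.5630)
  = 0.0066 + 0.0258 + 0.0704 + 0.1638 + 0.3126 = 0.5792
G = 1 − 0.5792 = 0.4208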